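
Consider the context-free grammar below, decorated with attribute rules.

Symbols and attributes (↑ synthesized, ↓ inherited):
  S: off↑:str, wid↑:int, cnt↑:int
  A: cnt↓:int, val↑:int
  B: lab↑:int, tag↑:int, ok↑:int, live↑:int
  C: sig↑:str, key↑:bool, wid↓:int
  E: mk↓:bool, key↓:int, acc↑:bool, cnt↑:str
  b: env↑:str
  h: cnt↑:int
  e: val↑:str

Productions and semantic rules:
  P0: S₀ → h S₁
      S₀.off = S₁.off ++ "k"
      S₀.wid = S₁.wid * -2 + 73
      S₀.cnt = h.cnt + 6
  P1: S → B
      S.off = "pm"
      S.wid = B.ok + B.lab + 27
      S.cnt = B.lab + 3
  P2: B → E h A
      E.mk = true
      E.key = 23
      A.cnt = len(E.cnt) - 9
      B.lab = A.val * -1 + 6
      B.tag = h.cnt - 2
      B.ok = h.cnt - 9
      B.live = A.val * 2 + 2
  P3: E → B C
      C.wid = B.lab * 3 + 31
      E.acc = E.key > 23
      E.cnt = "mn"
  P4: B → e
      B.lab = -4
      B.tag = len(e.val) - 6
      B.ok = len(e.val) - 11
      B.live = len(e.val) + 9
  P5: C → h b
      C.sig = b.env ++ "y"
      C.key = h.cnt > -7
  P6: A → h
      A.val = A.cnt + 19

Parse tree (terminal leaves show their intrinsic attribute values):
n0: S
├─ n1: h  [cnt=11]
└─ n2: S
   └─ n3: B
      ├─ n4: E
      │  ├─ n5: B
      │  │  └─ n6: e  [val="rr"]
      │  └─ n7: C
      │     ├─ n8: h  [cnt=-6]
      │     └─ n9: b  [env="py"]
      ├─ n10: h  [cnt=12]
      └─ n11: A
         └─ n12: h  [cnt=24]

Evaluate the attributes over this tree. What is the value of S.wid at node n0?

1. n1.cnt = 11  [terminal]
2. n4.mk = true  [true]
3. n4.key = 23  [23]
4. n6.val = "rr"  [terminal]
5. n5.lab = -4  [-4]
6. n5.tag = -4  [len(e.val) - 6]
7. n5.ok = -9  [len(e.val) - 11]
8. n5.live = 11  [len(e.val) + 9]
9. n7.wid = 19  [B.lab * 3 + 31]
10. n8.cnt = -6  [terminal]
11. n9.env = "py"  [terminal]
12. n7.sig = "pyy"  [b.env ++ "y"]
13. n7.key = true  [h.cnt > -7]
14. n4.acc = false  [E.key > 23]
15. n4.cnt = "mn"  ["mn"]
16. n10.cnt = 12  [terminal]
17. n11.cnt = -7  [len(E.cnt) - 9]
18. n12.cnt = 24  [terminal]
19. n11.val = 12  [A.cnt + 19]
20. n3.lab = -6  [A.val * -1 + 6]
21. n3.tag = 10  [h.cnt - 2]
22. n3.ok = 3  [h.cnt - 9]
23. n3.live = 26  [A.val * 2 + 2]
24. n2.off = "pm"  ["pm"]
25. n2.wid = 24  [B.ok + B.lab + 27]
26. n2.cnt = -3  [B.lab + 3]
27. n0.off = "pmk"  [S₁.off ++ "k"]
28. n0.wid = 25  [S₁.wid * -2 + 73]
29. n0.cnt = 17  [h.cnt + 6]

25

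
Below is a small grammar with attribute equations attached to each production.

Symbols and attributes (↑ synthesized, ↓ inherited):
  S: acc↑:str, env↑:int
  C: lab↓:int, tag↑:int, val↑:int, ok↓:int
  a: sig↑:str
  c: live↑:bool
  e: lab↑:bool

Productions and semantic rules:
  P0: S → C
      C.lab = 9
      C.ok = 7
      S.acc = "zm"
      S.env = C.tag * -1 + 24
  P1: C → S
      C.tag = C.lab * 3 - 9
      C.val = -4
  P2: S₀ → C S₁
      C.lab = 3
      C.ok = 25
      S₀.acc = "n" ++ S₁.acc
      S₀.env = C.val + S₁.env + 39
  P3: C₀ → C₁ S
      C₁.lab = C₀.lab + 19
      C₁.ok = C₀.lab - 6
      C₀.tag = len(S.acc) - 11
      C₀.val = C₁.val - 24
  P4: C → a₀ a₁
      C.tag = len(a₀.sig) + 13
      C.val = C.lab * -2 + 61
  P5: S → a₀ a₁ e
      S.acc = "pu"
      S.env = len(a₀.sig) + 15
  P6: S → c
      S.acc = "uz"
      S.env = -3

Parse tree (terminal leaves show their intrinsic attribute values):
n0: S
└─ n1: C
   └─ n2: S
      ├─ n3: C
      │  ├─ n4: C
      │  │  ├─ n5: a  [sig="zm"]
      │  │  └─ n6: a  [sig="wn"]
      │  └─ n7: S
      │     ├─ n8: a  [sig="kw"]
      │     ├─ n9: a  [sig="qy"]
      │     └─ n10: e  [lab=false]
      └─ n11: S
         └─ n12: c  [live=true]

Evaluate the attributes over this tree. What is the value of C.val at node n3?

1. n1.lab = 9  [9]
2. n1.ok = 7  [7]
3. n3.lab = 3  [3]
4. n3.ok = 25  [25]
5. n4.lab = 22  [C₀.lab + 19]
6. n4.ok = -3  [C₀.lab - 6]
7. n5.sig = "zm"  [terminal]
8. n6.sig = "wn"  [terminal]
9. n4.tag = 15  [len(a₀.sig) + 13]
10. n4.val = 17  [C.lab * -2 + 61]
11. n8.sig = "kw"  [terminal]
12. n9.sig = "qy"  [terminal]
13. n10.lab = false  [terminal]
14. n7.acc = "pu"  ["pu"]
15. n7.env = 17  [len(a₀.sig) + 15]
16. n3.tag = -9  [len(S.acc) - 11]
17. n3.val = -7  [C₁.val - 24]
18. n12.live = true  [terminal]
19. n11.acc = "uz"  ["uz"]
20. n11.env = -3  [-3]
21. n2.acc = "nuz"  ["n" ++ S₁.acc]
22. n2.env = 29  [C.val + S₁.env + 39]
23. n1.tag = 18  [C.lab * 3 - 9]
24. n1.val = -4  [-4]
25. n0.acc = "zm"  ["zm"]
26. n0.env = 6  [C.tag * -1 + 24]

-7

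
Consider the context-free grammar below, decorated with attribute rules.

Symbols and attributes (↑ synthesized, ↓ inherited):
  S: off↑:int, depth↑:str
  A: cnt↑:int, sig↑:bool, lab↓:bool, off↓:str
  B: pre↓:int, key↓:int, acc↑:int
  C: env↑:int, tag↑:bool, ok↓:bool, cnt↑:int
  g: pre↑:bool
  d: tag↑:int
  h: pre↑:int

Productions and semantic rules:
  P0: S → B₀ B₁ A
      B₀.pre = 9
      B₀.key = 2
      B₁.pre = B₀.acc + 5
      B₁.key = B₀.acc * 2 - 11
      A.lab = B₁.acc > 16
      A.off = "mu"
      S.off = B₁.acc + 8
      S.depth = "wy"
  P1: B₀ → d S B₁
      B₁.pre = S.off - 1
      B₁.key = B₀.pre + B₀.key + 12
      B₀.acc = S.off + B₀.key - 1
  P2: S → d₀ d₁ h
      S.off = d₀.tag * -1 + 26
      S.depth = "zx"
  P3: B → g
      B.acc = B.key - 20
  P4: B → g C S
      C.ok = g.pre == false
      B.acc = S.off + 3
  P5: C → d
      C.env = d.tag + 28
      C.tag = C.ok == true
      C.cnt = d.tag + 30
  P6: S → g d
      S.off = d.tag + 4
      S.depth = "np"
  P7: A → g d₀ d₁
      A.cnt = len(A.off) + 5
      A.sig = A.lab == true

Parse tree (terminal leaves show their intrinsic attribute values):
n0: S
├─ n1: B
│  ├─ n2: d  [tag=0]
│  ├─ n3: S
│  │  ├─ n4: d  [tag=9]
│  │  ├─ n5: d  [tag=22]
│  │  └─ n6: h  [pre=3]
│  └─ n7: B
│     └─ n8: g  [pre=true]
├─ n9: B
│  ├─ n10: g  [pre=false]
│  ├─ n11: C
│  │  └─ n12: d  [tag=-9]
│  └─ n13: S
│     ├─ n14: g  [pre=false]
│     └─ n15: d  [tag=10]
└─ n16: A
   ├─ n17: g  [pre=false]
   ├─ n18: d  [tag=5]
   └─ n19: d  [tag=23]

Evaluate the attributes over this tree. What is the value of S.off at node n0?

25

1. n1.pre = 9  [9]
2. n1.key = 2  [2]
3. n2.tag = 0  [terminal]
4. n4.tag = 9  [terminal]
5. n5.tag = 22  [terminal]
6. n6.pre = 3  [terminal]
7. n3.off = 17  [d₀.tag * -1 + 26]
8. n3.depth = "zx"  ["zx"]
9. n7.pre = 16  [S.off - 1]
10. n7.key = 23  [B₀.pre + B₀.key + 12]
11. n8.pre = true  [terminal]
12. n7.acc = 3  [B.key - 20]
13. n1.acc = 18  [S.off + B₀.key - 1]
14. n9.pre = 23  [B₀.acc + 5]
15. n9.key = 25  [B₀.acc * 2 - 11]
16. n10.pre = false  [terminal]
17. n11.ok = true  [g.pre == false]
18. n12.tag = -9  [terminal]
19. n11.env = 19  [d.tag + 28]
20. n11.tag = true  [C.ok == true]
21. n11.cnt = 21  [d.tag + 30]
22. n14.pre = false  [terminal]
23. n15.tag = 10  [terminal]
24. n13.off = 14  [d.tag + 4]
25. n13.depth = "np"  ["np"]
26. n9.acc = 17  [S.off + 3]
27. n16.lab = true  [B₁.acc > 16]
28. n16.off = "mu"  ["mu"]
29. n17.pre = false  [terminal]
30. n18.tag = 5  [terminal]
31. n19.tag = 23  [terminal]
32. n16.cnt = 7  [len(A.off) + 5]
33. n16.sig = true  [A.lab == true]
34. n0.off = 25  [B₁.acc + 8]
35. n0.depth = "wy"  ["wy"]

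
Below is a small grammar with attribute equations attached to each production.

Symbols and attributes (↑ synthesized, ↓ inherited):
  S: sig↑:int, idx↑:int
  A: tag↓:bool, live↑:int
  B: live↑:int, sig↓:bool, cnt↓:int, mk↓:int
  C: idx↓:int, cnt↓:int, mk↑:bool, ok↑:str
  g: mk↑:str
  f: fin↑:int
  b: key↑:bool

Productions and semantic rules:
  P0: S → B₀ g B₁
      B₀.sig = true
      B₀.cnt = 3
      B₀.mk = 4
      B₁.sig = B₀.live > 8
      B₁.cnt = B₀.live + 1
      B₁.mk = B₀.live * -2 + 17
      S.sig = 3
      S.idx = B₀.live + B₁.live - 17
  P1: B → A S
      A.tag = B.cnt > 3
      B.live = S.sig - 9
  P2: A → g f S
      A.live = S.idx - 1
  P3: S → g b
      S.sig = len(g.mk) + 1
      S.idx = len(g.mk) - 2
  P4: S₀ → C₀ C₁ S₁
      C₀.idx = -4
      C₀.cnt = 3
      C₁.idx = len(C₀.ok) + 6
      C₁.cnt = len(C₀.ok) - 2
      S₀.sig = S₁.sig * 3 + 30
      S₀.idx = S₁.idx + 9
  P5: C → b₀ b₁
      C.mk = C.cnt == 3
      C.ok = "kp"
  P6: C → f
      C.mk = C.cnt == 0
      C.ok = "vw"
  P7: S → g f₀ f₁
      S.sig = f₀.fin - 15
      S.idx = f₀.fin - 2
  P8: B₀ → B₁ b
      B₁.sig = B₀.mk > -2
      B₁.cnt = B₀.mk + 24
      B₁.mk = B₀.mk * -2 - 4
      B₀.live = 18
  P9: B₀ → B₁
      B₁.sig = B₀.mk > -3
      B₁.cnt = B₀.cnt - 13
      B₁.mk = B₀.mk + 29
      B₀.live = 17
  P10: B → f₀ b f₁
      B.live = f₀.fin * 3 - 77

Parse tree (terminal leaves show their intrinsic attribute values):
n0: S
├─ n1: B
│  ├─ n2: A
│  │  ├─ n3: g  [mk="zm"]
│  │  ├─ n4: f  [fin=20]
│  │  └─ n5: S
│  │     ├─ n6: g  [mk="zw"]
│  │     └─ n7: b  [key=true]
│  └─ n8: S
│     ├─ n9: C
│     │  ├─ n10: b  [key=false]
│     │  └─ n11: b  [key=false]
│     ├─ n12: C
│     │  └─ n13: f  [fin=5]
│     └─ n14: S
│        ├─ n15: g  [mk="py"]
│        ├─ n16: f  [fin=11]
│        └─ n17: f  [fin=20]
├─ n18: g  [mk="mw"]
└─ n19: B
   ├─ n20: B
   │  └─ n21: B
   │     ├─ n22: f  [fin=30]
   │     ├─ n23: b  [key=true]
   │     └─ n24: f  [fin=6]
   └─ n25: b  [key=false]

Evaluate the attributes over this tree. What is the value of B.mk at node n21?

1. n1.sig = true  [true]
2. n1.cnt = 3  [3]
3. n1.mk = 4  [4]
4. n2.tag = false  [B.cnt > 3]
5. n3.mk = "zm"  [terminal]
6. n4.fin = 20  [terminal]
7. n6.mk = "zw"  [terminal]
8. n7.key = true  [terminal]
9. n5.sig = 3  [len(g.mk) + 1]
10. n5.idx = 0  [len(g.mk) - 2]
11. n2.live = -1  [S.idx - 1]
12. n9.idx = -4  [-4]
13. n9.cnt = 3  [3]
14. n10.key = false  [terminal]
15. n11.key = false  [terminal]
16. n9.mk = true  [C.cnt == 3]
17. n9.ok = "kp"  ["kp"]
18. n12.idx = 8  [len(C₀.ok) + 6]
19. n12.cnt = 0  [len(C₀.ok) - 2]
20. n13.fin = 5  [terminal]
21. n12.mk = true  [C.cnt == 0]
22. n12.ok = "vw"  ["vw"]
23. n15.mk = "py"  [terminal]
24. n16.fin = 11  [terminal]
25. n17.fin = 20  [terminal]
26. n14.sig = -4  [f₀.fin - 15]
27. n14.idx = 9  [f₀.fin - 2]
28. n8.sig = 18  [S₁.sig * 3 + 30]
29. n8.idx = 18  [S₁.idx + 9]
30. n1.live = 9  [S.sig - 9]
31. n18.mk = "mw"  [terminal]
32. n19.sig = true  [B₀.live > 8]
33. n19.cnt = 10  [B₀.live + 1]
34. n19.mk = -1  [B₀.live * -2 + 17]
35. n20.sig = true  [B₀.mk > -2]
36. n20.cnt = 23  [B₀.mk + 24]
37. n20.mk = -2  [B₀.mk * -2 - 4]
38. n21.sig = true  [B₀.mk > -3]
39. n21.cnt = 10  [B₀.cnt - 13]
40. n21.mk = 27  [B₀.mk + 29]
41. n22.fin = 30  [terminal]
42. n23.key = true  [terminal]
43. n24.fin = 6  [terminal]
44. n21.live = 13  [f₀.fin * 3 - 77]
45. n20.live = 17  [17]
46. n25.key = false  [terminal]
47. n19.live = 18  [18]
48. n0.sig = 3  [3]
49. n0.idx = 10  [B₀.live + B₁.live - 17]

27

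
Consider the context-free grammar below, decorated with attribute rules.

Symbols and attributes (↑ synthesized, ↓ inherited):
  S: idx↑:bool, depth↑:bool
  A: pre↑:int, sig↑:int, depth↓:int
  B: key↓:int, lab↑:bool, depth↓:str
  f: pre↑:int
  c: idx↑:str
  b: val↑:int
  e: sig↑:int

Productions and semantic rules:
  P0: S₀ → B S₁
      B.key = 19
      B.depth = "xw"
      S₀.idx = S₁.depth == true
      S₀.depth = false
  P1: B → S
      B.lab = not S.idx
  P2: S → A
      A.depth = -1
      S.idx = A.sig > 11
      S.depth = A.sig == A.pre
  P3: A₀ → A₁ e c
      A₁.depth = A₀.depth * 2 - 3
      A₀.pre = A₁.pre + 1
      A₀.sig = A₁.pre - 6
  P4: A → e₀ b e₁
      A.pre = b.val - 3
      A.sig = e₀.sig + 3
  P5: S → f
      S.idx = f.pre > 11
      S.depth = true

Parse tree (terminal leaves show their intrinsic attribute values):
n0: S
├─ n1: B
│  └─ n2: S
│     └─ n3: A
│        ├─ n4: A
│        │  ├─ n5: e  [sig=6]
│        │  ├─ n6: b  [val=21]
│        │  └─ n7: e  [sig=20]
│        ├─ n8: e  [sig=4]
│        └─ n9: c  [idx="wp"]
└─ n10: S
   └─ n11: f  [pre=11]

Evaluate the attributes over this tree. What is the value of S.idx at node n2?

1. n1.key = 19  [19]
2. n1.depth = "xw"  ["xw"]
3. n3.depth = -1  [-1]
4. n4.depth = -5  [A₀.depth * 2 - 3]
5. n5.sig = 6  [terminal]
6. n6.val = 21  [terminal]
7. n7.sig = 20  [terminal]
8. n4.pre = 18  [b.val - 3]
9. n4.sig = 9  [e₀.sig + 3]
10. n8.sig = 4  [terminal]
11. n9.idx = "wp"  [terminal]
12. n3.pre = 19  [A₁.pre + 1]
13. n3.sig = 12  [A₁.pre - 6]
14. n2.idx = true  [A.sig > 11]
15. n2.depth = false  [A.sig == A.pre]
16. n1.lab = false  [not S.idx]
17. n11.pre = 11  [terminal]
18. n10.idx = false  [f.pre > 11]
19. n10.depth = true  [true]
20. n0.idx = true  [S₁.depth == true]
21. n0.depth = false  [false]

true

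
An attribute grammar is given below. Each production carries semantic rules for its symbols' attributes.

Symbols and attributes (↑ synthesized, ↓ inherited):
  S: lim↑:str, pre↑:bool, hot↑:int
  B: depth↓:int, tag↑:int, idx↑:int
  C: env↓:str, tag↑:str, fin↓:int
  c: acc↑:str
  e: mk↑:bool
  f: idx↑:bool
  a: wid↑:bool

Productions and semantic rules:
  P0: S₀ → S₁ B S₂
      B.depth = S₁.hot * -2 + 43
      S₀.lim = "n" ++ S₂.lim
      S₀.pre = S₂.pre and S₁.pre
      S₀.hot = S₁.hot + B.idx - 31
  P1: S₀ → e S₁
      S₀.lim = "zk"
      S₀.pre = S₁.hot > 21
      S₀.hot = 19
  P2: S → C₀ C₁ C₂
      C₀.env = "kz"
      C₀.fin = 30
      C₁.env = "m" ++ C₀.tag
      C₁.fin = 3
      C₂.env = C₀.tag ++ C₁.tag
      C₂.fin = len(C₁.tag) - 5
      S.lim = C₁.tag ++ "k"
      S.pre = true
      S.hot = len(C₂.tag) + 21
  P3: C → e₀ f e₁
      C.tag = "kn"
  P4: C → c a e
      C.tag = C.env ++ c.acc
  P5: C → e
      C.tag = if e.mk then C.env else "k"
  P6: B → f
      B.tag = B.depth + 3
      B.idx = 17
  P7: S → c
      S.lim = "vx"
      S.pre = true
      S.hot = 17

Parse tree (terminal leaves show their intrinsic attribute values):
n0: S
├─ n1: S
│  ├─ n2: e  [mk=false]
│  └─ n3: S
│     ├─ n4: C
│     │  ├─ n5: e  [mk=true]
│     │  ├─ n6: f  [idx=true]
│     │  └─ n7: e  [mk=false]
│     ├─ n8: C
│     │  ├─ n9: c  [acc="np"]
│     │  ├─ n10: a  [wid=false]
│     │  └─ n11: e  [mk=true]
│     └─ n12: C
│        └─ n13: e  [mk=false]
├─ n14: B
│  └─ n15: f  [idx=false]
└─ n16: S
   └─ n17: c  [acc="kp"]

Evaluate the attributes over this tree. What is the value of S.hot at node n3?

1. n2.mk = false  [terminal]
2. n4.env = "kz"  ["kz"]
3. n4.fin = 30  [30]
4. n5.mk = true  [terminal]
5. n6.idx = true  [terminal]
6. n7.mk = false  [terminal]
7. n4.tag = "kn"  ["kn"]
8. n8.env = "mkn"  ["m" ++ C₀.tag]
9. n8.fin = 3  [3]
10. n9.acc = "np"  [terminal]
11. n10.wid = false  [terminal]
12. n11.mk = true  [terminal]
13. n8.tag = "mknnp"  [C.env ++ c.acc]
14. n12.env = "knmknnp"  [C₀.tag ++ C₁.tag]
15. n12.fin = 0  [len(C₁.tag) - 5]
16. n13.mk = false  [terminal]
17. n12.tag = "k"  [if e.mk then C.env else "k"]
18. n3.lim = "mknnpk"  [C₁.tag ++ "k"]
19. n3.pre = true  [true]
20. n3.hot = 22  [len(C₂.tag) + 21]
21. n1.lim = "zk"  ["zk"]
22. n1.pre = true  [S₁.hot > 21]
23. n1.hot = 19  [19]
24. n14.depth = 5  [S₁.hot * -2 + 43]
25. n15.idx = false  [terminal]
26. n14.tag = 8  [B.depth + 3]
27. n14.idx = 17  [17]
28. n17.acc = "kp"  [terminal]
29. n16.lim = "vx"  ["vx"]
30. n16.pre = true  [true]
31. n16.hot = 17  [17]
32. n0.lim = "nvx"  ["n" ++ S₂.lim]
33. n0.pre = true  [S₂.pre and S₁.pre]
34. n0.hot = 5  [S₁.hot + B.idx - 31]

22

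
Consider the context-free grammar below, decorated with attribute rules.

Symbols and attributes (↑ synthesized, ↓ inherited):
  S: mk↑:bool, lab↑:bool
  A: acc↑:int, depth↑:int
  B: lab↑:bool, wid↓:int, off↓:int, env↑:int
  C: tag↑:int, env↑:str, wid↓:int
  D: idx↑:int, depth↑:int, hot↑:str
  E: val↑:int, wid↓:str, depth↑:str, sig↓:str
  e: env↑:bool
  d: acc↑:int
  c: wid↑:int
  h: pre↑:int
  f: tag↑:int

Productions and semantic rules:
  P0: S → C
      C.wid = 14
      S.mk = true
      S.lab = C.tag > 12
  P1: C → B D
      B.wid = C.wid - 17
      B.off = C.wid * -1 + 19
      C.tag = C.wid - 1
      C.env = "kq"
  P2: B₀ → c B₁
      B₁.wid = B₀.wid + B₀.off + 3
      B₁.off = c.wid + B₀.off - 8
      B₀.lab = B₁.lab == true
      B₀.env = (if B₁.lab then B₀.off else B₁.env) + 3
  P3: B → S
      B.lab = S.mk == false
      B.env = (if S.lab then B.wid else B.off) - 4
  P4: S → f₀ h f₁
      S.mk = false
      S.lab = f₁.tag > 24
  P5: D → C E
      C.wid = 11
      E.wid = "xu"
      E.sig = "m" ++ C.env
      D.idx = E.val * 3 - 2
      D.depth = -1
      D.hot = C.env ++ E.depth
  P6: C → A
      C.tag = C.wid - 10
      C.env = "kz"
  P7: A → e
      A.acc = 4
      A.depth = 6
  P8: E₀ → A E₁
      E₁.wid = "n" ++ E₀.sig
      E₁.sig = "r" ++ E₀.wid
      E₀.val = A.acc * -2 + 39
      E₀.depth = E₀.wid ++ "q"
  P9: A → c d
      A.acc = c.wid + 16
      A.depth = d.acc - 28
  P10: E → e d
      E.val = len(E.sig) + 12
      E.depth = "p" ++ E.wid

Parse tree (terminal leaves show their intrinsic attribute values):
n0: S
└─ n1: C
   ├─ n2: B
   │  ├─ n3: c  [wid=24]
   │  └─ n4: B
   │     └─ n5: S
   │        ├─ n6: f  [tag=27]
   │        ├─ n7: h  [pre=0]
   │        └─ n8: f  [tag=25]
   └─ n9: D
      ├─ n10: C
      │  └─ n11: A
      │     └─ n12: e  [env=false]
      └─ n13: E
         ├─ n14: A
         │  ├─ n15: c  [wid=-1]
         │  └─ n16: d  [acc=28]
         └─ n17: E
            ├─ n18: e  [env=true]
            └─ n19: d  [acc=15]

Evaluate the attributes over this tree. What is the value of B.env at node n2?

1. n1.wid = 14  [14]
2. n2.wid = -3  [C.wid - 17]
3. n2.off = 5  [C.wid * -1 + 19]
4. n3.wid = 24  [terminal]
5. n4.wid = 5  [B₀.wid + B₀.off + 3]
6. n4.off = 21  [c.wid + B₀.off - 8]
7. n6.tag = 27  [terminal]
8. n7.pre = 0  [terminal]
9. n8.tag = 25  [terminal]
10. n5.mk = false  [false]
11. n5.lab = true  [f₁.tag > 24]
12. n4.lab = true  [S.mk == false]
13. n4.env = 1  [(if S.lab then B.wid else B.off) - 4]
14. n2.lab = true  [B₁.lab == true]
15. n2.env = 8  [(if B₁.lab then B₀.off else B₁.env) + 3]
16. n10.wid = 11  [11]
17. n12.env = false  [terminal]
18. n11.acc = 4  [4]
19. n11.depth = 6  [6]
20. n10.tag = 1  [C.wid - 10]
21. n10.env = "kz"  ["kz"]
22. n13.wid = "xu"  ["xu"]
23. n13.sig = "mkz"  ["m" ++ C.env]
24. n15.wid = -1  [terminal]
25. n16.acc = 28  [terminal]
26. n14.acc = 15  [c.wid + 16]
27. n14.depth = 0  [d.acc - 28]
28. n17.wid = "nmkz"  ["n" ++ E₀.sig]
29. n17.sig = "rxu"  ["r" ++ E₀.wid]
30. n18.env = true  [terminal]
31. n19.acc = 15  [terminal]
32. n17.val = 15  [len(E.sig) + 12]
33. n17.depth = "pnmkz"  ["p" ++ E.wid]
34. n13.val = 9  [A.acc * -2 + 39]
35. n13.depth = "xuq"  [E₀.wid ++ "q"]
36. n9.idx = 25  [E.val * 3 - 2]
37. n9.depth = -1  [-1]
38. n9.hot = "kzxuq"  [C.env ++ E.depth]
39. n1.tag = 13  [C.wid - 1]
40. n1.env = "kq"  ["kq"]
41. n0.mk = true  [true]
42. n0.lab = true  [C.tag > 12]

8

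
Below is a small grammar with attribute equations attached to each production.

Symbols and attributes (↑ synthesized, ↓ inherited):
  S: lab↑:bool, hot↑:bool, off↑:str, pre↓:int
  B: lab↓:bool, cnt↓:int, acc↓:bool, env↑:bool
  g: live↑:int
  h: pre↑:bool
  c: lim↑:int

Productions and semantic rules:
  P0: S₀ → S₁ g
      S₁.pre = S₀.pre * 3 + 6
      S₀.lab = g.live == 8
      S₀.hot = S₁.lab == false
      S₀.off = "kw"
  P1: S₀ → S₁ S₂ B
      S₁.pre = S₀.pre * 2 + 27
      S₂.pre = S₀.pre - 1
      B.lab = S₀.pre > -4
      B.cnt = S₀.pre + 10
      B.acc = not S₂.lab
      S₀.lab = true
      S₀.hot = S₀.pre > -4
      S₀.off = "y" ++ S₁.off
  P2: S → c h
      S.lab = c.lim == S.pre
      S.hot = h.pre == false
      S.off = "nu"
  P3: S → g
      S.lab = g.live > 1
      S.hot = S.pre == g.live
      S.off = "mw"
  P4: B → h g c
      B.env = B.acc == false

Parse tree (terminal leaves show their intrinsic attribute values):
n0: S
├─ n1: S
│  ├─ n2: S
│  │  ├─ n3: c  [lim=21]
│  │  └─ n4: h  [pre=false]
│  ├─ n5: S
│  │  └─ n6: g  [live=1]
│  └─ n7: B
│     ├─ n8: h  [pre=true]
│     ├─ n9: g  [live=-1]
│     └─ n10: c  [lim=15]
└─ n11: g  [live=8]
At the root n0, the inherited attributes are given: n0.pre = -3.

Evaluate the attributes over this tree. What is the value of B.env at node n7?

1. n0.pre = -3  [given at root]
2. n1.pre = -3  [S₀.pre * 3 + 6]
3. n2.pre = 21  [S₀.pre * 2 + 27]
4. n3.lim = 21  [terminal]
5. n4.pre = false  [terminal]
6. n2.lab = true  [c.lim == S.pre]
7. n2.hot = true  [h.pre == false]
8. n2.off = "nu"  ["nu"]
9. n5.pre = -4  [S₀.pre - 1]
10. n6.live = 1  [terminal]
11. n5.lab = false  [g.live > 1]
12. n5.hot = false  [S.pre == g.live]
13. n5.off = "mw"  ["mw"]
14. n7.lab = true  [S₀.pre > -4]
15. n7.cnt = 7  [S₀.pre + 10]
16. n7.acc = true  [not S₂.lab]
17. n8.pre = true  [terminal]
18. n9.live = -1  [terminal]
19. n10.lim = 15  [terminal]
20. n7.env = false  [B.acc == false]
21. n1.lab = true  [true]
22. n1.hot = true  [S₀.pre > -4]
23. n1.off = "ynu"  ["y" ++ S₁.off]
24. n11.live = 8  [terminal]
25. n0.lab = true  [g.live == 8]
26. n0.hot = false  [S₁.lab == false]
27. n0.off = "kw"  ["kw"]

false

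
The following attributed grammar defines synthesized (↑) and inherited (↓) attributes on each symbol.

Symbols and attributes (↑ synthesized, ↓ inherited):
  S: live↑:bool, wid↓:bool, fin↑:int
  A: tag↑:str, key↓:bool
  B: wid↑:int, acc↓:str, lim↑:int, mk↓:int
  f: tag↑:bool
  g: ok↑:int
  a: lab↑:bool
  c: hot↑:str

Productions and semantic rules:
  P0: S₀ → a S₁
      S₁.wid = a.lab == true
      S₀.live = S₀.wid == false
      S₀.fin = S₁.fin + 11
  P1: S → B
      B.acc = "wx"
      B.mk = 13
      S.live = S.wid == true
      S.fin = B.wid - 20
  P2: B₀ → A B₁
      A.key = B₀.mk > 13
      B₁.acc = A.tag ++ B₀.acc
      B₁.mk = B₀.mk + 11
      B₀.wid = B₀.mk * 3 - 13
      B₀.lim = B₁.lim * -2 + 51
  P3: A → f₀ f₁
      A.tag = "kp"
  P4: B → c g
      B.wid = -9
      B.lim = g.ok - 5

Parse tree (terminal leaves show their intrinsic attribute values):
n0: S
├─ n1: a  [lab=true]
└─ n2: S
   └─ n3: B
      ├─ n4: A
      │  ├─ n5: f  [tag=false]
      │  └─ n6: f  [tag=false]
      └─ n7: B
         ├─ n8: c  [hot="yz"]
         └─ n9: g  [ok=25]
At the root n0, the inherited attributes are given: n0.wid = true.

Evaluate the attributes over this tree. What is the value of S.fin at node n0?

1. n0.wid = true  [given at root]
2. n1.lab = true  [terminal]
3. n2.wid = true  [a.lab == true]
4. n3.acc = "wx"  ["wx"]
5. n3.mk = 13  [13]
6. n4.key = false  [B₀.mk > 13]
7. n5.tag = false  [terminal]
8. n6.tag = false  [terminal]
9. n4.tag = "kp"  ["kp"]
10. n7.acc = "kpwx"  [A.tag ++ B₀.acc]
11. n7.mk = 24  [B₀.mk + 11]
12. n8.hot = "yz"  [terminal]
13. n9.ok = 25  [terminal]
14. n7.wid = -9  [-9]
15. n7.lim = 20  [g.ok - 5]
16. n3.wid = 26  [B₀.mk * 3 - 13]
17. n3.lim = 11  [B₁.lim * -2 + 51]
18. n2.live = true  [S.wid == true]
19. n2.fin = 6  [B.wid - 20]
20. n0.live = false  [S₀.wid == false]
21. n0.fin = 17  [S₁.fin + 11]

17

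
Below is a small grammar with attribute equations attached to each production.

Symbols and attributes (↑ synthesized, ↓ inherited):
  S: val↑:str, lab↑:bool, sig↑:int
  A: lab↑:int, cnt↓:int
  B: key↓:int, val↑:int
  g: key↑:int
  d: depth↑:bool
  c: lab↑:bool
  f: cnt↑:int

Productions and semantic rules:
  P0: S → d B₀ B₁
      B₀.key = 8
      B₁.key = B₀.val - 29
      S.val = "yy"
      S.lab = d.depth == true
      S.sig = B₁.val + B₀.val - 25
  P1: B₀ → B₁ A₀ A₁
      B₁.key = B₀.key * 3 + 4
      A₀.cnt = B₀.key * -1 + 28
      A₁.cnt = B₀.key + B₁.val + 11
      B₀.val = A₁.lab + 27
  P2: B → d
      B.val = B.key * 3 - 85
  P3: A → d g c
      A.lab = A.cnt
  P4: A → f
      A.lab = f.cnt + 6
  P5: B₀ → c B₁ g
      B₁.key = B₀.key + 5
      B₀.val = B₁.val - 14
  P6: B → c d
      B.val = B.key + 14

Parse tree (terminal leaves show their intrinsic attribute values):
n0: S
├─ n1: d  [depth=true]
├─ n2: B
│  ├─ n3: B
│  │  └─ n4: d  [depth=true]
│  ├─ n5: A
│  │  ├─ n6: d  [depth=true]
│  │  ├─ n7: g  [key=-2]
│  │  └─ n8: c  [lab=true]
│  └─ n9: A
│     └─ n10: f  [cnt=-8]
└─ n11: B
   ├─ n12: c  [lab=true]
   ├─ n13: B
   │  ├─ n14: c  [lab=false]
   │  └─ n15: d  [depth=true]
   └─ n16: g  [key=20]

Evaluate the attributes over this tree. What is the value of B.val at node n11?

1. n1.depth = true  [terminal]
2. n2.key = 8  [8]
3. n3.key = 28  [B₀.key * 3 + 4]
4. n4.depth = true  [terminal]
5. n3.val = -1  [B.key * 3 - 85]
6. n5.cnt = 20  [B₀.key * -1 + 28]
7. n6.depth = true  [terminal]
8. n7.key = -2  [terminal]
9. n8.lab = true  [terminal]
10. n5.lab = 20  [A.cnt]
11. n9.cnt = 18  [B₀.key + B₁.val + 11]
12. n10.cnt = -8  [terminal]
13. n9.lab = -2  [f.cnt + 6]
14. n2.val = 25  [A₁.lab + 27]
15. n11.key = -4  [B₀.val - 29]
16. n12.lab = true  [terminal]
17. n13.key = 1  [B₀.key + 5]
18. n14.lab = false  [terminal]
19. n15.depth = true  [terminal]
20. n13.val = 15  [B.key + 14]
21. n16.key = 20  [terminal]
22. n11.val = 1  [B₁.val - 14]
23. n0.val = "yy"  ["yy"]
24. n0.lab = true  [d.depth == true]
25. n0.sig = 1  [B₁.val + B₀.val - 25]

1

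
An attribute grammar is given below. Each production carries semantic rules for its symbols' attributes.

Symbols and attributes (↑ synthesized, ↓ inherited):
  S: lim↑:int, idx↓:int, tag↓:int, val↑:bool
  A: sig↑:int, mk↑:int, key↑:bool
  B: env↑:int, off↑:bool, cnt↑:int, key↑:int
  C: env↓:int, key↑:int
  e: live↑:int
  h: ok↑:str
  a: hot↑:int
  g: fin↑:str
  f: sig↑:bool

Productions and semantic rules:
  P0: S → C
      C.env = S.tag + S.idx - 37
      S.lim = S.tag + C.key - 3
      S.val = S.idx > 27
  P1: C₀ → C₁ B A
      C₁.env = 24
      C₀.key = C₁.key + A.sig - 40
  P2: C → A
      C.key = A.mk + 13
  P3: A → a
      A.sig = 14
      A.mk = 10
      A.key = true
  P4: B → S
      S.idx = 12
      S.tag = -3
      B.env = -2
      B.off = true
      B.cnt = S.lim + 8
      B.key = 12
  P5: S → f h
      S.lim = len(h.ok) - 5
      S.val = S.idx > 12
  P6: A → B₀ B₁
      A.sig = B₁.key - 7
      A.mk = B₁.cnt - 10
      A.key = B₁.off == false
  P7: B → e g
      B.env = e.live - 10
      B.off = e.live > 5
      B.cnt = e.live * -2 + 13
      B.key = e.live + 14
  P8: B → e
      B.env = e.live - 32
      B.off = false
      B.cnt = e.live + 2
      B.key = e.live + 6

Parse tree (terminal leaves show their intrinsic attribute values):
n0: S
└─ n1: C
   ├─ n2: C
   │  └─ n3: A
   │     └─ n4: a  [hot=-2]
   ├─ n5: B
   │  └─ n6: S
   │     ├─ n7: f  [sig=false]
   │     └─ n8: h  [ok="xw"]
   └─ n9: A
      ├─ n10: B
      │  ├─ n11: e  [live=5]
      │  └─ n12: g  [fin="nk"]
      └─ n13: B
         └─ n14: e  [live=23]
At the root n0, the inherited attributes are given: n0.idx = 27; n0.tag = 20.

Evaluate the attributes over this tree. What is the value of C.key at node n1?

1. n0.idx = 27  [given at root]
2. n0.tag = 20  [given at root]
3. n1.env = 10  [S.tag + S.idx - 37]
4. n2.env = 24  [24]
5. n4.hot = -2  [terminal]
6. n3.sig = 14  [14]
7. n3.mk = 10  [10]
8. n3.key = true  [true]
9. n2.key = 23  [A.mk + 13]
10. n6.idx = 12  [12]
11. n6.tag = -3  [-3]
12. n7.sig = false  [terminal]
13. n8.ok = "xw"  [terminal]
14. n6.lim = -3  [len(h.ok) - 5]
15. n6.val = false  [S.idx > 12]
16. n5.env = -2  [-2]
17. n5.off = true  [true]
18. n5.cnt = 5  [S.lim + 8]
19. n5.key = 12  [12]
20. n11.live = 5  [terminal]
21. n12.fin = "nk"  [terminal]
22. n10.env = -5  [e.live - 10]
23. n10.off = false  [e.live > 5]
24. n10.cnt = 3  [e.live * -2 + 13]
25. n10.key = 19  [e.live + 14]
26. n14.live = 23  [terminal]
27. n13.env = -9  [e.live - 32]
28. n13.off = false  [false]
29. n13.cnt = 25  [e.live + 2]
30. n13.key = 29  [e.live + 6]
31. n9.sig = 22  [B₁.key - 7]
32. n9.mk = 15  [B₁.cnt - 10]
33. n9.key = true  [B₁.off == false]
34. n1.key = 5  [C₁.key + A.sig - 40]
35. n0.lim = 22  [S.tag + C.key - 3]
36. n0.val = false  [S.idx > 27]

5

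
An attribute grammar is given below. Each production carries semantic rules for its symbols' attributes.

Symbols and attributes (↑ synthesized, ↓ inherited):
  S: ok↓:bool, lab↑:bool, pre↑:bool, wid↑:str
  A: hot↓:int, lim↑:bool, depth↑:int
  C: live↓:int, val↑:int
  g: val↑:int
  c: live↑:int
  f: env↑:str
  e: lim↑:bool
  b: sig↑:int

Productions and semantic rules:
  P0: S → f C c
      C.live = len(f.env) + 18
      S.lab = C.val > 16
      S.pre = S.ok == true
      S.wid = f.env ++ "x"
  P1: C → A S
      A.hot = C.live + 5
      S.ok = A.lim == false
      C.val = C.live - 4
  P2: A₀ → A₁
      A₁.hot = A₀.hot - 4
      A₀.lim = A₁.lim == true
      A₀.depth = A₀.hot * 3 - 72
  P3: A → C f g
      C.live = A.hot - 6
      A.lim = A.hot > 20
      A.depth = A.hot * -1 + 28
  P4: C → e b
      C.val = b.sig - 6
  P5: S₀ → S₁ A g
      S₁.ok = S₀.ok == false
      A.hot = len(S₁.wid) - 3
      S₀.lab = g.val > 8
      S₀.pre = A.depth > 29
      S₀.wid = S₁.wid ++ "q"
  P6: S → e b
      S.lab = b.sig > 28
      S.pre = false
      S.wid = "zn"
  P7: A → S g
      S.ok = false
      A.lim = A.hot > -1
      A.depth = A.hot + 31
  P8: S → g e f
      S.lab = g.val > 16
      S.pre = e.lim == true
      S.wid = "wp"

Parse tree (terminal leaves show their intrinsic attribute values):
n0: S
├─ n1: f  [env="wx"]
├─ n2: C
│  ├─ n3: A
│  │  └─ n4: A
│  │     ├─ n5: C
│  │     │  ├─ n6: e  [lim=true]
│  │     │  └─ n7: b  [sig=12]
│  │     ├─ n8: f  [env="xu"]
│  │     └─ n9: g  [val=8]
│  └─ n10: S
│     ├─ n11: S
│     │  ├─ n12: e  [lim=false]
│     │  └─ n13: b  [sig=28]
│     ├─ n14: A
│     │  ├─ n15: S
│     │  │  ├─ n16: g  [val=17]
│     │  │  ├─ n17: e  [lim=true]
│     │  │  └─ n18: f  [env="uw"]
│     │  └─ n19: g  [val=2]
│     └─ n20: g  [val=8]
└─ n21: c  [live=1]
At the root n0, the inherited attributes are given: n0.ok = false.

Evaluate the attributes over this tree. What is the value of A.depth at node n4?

7

1. n0.ok = false  [given at root]
2. n1.env = "wx"  [terminal]
3. n2.live = 20  [len(f.env) + 18]
4. n3.hot = 25  [C.live + 5]
5. n4.hot = 21  [A₀.hot - 4]
6. n5.live = 15  [A.hot - 6]
7. n6.lim = true  [terminal]
8. n7.sig = 12  [terminal]
9. n5.val = 6  [b.sig - 6]
10. n8.env = "xu"  [terminal]
11. n9.val = 8  [terminal]
12. n4.lim = true  [A.hot > 20]
13. n4.depth = 7  [A.hot * -1 + 28]
14. n3.lim = true  [A₁.lim == true]
15. n3.depth = 3  [A₀.hot * 3 - 72]
16. n10.ok = false  [A.lim == false]
17. n11.ok = true  [S₀.ok == false]
18. n12.lim = false  [terminal]
19. n13.sig = 28  [terminal]
20. n11.lab = false  [b.sig > 28]
21. n11.pre = false  [false]
22. n11.wid = "zn"  ["zn"]
23. n14.hot = -1  [len(S₁.wid) - 3]
24. n15.ok = false  [false]
25. n16.val = 17  [terminal]
26. n17.lim = true  [terminal]
27. n18.env = "uw"  [terminal]
28. n15.lab = true  [g.val > 16]
29. n15.pre = true  [e.lim == true]
30. n15.wid = "wp"  ["wp"]
31. n19.val = 2  [terminal]
32. n14.lim = false  [A.hot > -1]
33. n14.depth = 30  [A.hot + 31]
34. n20.val = 8  [terminal]
35. n10.lab = false  [g.val > 8]
36. n10.pre = true  [A.depth > 29]
37. n10.wid = "znq"  [S₁.wid ++ "q"]
38. n2.val = 16  [C.live - 4]
39. n21.live = 1  [terminal]
40. n0.lab = false  [C.val > 16]
41. n0.pre = false  [S.ok == true]
42. n0.wid = "wxx"  [f.env ++ "x"]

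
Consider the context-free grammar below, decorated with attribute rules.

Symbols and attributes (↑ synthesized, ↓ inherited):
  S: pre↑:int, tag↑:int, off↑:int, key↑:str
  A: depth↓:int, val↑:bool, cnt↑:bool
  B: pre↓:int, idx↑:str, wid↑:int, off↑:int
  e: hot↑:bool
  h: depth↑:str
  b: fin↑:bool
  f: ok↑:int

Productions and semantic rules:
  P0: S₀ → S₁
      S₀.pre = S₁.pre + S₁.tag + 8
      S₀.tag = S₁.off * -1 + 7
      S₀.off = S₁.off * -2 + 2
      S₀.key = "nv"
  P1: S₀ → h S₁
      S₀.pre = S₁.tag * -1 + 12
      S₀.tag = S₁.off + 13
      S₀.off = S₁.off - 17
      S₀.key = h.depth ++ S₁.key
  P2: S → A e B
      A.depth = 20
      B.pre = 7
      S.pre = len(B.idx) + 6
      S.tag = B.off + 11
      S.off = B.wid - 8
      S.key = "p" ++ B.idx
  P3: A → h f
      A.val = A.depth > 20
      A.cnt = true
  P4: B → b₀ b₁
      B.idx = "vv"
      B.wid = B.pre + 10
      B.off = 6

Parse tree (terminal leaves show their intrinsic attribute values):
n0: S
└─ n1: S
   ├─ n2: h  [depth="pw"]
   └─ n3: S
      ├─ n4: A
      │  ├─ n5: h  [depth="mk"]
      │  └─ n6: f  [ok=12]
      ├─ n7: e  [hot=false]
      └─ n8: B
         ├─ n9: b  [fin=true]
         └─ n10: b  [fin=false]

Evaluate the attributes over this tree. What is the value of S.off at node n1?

-8

1. n2.depth = "pw"  [terminal]
2. n4.depth = 20  [20]
3. n5.depth = "mk"  [terminal]
4. n6.ok = 12  [terminal]
5. n4.val = false  [A.depth > 20]
6. n4.cnt = true  [true]
7. n7.hot = false  [terminal]
8. n8.pre = 7  [7]
9. n9.fin = true  [terminal]
10. n10.fin = false  [terminal]
11. n8.idx = "vv"  ["vv"]
12. n8.wid = 17  [B.pre + 10]
13. n8.off = 6  [6]
14. n3.pre = 8  [len(B.idx) + 6]
15. n3.tag = 17  [B.off + 11]
16. n3.off = 9  [B.wid - 8]
17. n3.key = "pvv"  ["p" ++ B.idx]
18. n1.pre = -5  [S₁.tag * -1 + 12]
19. n1.tag = 22  [S₁.off + 13]
20. n1.off = -8  [S₁.off - 17]
21. n1.key = "pwpvv"  [h.depth ++ S₁.key]
22. n0.pre = 25  [S₁.pre + S₁.tag + 8]
23. n0.tag = 15  [S₁.off * -1 + 7]
24. n0.off = 18  [S₁.off * -2 + 2]
25. n0.key = "nv"  ["nv"]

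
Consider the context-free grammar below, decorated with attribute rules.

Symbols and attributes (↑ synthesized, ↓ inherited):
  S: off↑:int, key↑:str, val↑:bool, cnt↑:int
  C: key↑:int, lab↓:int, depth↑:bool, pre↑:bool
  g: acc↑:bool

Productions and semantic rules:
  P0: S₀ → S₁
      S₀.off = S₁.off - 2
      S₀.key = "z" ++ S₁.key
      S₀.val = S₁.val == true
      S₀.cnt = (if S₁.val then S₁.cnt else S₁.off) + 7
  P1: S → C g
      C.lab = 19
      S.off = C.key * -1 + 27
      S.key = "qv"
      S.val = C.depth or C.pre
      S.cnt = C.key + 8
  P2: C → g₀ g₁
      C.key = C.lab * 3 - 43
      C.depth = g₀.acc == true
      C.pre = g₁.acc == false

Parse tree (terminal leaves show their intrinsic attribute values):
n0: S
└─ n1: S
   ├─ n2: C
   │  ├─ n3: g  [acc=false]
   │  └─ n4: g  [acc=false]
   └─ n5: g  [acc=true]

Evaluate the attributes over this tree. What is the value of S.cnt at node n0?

1. n2.lab = 19  [19]
2. n3.acc = false  [terminal]
3. n4.acc = false  [terminal]
4. n2.key = 14  [C.lab * 3 - 43]
5. n2.depth = false  [g₀.acc == true]
6. n2.pre = true  [g₁.acc == false]
7. n5.acc = true  [terminal]
8. n1.off = 13  [C.key * -1 + 27]
9. n1.key = "qv"  ["qv"]
10. n1.val = true  [C.depth or C.pre]
11. n1.cnt = 22  [C.key + 8]
12. n0.off = 11  [S₁.off - 2]
13. n0.key = "zqv"  ["z" ++ S₁.key]
14. n0.val = true  [S₁.val == true]
15. n0.cnt = 29  [(if S₁.val then S₁.cnt else S₁.off) + 7]

29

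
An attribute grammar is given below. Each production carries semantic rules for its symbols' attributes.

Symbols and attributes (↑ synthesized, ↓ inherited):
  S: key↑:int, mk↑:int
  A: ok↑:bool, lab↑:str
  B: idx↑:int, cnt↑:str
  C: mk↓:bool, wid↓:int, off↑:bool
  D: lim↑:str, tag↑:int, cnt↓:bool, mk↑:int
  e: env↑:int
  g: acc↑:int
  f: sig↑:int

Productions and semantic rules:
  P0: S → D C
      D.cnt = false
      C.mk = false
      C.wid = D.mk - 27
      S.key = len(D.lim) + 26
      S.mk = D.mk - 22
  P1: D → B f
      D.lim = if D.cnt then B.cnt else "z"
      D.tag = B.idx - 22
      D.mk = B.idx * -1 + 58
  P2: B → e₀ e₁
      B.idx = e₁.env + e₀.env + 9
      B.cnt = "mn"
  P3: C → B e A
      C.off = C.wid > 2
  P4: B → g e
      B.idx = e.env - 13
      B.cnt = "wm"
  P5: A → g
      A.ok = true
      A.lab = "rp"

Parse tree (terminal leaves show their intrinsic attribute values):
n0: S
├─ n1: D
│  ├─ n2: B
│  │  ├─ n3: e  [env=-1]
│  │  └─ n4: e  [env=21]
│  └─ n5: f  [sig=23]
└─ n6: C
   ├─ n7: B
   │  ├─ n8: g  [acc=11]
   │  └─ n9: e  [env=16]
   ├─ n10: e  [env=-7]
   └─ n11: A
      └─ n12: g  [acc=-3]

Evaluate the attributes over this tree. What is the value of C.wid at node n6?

2

1. n1.cnt = false  [false]
2. n3.env = -1  [terminal]
3. n4.env = 21  [terminal]
4. n2.idx = 29  [e₁.env + e₀.env + 9]
5. n2.cnt = "mn"  ["mn"]
6. n5.sig = 23  [terminal]
7. n1.lim = "z"  [if D.cnt then B.cnt else "z"]
8. n1.tag = 7  [B.idx - 22]
9. n1.mk = 29  [B.idx * -1 + 58]
10. n6.mk = false  [false]
11. n6.wid = 2  [D.mk - 27]
12. n8.acc = 11  [terminal]
13. n9.env = 16  [terminal]
14. n7.idx = 3  [e.env - 13]
15. n7.cnt = "wm"  ["wm"]
16. n10.env = -7  [terminal]
17. n12.acc = -3  [terminal]
18. n11.ok = true  [true]
19. n11.lab = "rp"  ["rp"]
20. n6.off = false  [C.wid > 2]
21. n0.key = 27  [len(D.lim) + 26]
22. n0.mk = 7  [D.mk - 22]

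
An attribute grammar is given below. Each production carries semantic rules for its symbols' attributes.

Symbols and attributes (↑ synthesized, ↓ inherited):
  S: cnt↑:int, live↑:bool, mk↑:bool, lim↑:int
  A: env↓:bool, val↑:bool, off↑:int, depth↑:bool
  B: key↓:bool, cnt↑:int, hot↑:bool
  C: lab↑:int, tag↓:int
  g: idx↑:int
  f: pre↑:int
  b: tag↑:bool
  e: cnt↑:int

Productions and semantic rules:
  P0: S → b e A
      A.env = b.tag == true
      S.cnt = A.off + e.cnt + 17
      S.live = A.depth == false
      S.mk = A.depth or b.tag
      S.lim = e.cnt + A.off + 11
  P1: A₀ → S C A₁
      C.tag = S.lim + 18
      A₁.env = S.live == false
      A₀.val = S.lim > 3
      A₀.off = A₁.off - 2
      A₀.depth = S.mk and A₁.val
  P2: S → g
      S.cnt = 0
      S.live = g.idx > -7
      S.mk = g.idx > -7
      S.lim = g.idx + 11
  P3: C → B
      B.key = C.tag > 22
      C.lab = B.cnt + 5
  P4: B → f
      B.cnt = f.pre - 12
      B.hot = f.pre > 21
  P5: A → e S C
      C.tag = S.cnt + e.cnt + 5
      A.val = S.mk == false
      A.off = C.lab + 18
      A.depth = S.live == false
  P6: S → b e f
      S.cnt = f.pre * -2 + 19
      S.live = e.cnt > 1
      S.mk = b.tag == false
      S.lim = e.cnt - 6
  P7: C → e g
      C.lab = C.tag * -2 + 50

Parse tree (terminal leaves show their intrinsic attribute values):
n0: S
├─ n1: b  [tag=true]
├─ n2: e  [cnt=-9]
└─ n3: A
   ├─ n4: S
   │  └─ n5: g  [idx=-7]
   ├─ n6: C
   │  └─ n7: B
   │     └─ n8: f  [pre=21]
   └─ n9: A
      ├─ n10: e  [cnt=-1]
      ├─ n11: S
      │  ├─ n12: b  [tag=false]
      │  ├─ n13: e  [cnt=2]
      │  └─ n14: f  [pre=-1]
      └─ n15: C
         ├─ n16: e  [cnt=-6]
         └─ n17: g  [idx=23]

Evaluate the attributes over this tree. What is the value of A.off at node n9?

18

1. n1.tag = true  [terminal]
2. n2.cnt = -9  [terminal]
3. n3.env = true  [b.tag == true]
4. n5.idx = -7  [terminal]
5. n4.cnt = 0  [0]
6. n4.live = false  [g.idx > -7]
7. n4.mk = false  [g.idx > -7]
8. n4.lim = 4  [g.idx + 11]
9. n6.tag = 22  [S.lim + 18]
10. n7.key = false  [C.tag > 22]
11. n8.pre = 21  [terminal]
12. n7.cnt = 9  [f.pre - 12]
13. n7.hot = false  [f.pre > 21]
14. n6.lab = 14  [B.cnt + 5]
15. n9.env = true  [S.live == false]
16. n10.cnt = -1  [terminal]
17. n12.tag = false  [terminal]
18. n13.cnt = 2  [terminal]
19. n14.pre = -1  [terminal]
20. n11.cnt = 21  [f.pre * -2 + 19]
21. n11.live = true  [e.cnt > 1]
22. n11.mk = true  [b.tag == false]
23. n11.lim = -4  [e.cnt - 6]
24. n15.tag = 25  [S.cnt + e.cnt + 5]
25. n16.cnt = -6  [terminal]
26. n17.idx = 23  [terminal]
27. n15.lab = 0  [C.tag * -2 + 50]
28. n9.val = false  [S.mk == false]
29. n9.off = 18  [C.lab + 18]
30. n9.depth = false  [S.live == false]
31. n3.val = true  [S.lim > 3]
32. n3.off = 16  [A₁.off - 2]
33. n3.depth = false  [S.mk and A₁.val]
34. n0.cnt = 24  [A.off + e.cnt + 17]
35. n0.live = true  [A.depth == false]
36. n0.mk = true  [A.depth or b.tag]
37. n0.lim = 18  [e.cnt + A.off + 11]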